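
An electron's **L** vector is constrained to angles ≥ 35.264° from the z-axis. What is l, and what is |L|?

cos²θ_min = l/(l+1) = 0.6667.
Thus l = 0.6667/(1 − 0.6667) ≈ 2.
Then |L| = ℏ√(2·3) = √6 ℏ.

l = 2, |L| = √6 ℏ ≈ 2.449ℏ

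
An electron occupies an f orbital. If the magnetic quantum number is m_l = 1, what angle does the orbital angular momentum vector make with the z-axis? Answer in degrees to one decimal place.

The letter f corresponds to l = 3.
|L| = ℏ√(l(l+1)) = 2√3 ℏ.
L_z = m_l ℏ = 1ℏ.
cos θ = L_z/|L| = 1/√12, so θ ≈ 73.2°.

θ ≈ 73.2°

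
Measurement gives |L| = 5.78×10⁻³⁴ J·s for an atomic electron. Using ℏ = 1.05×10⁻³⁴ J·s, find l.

l = 5

In units of ℏ, |L| ≈ 5.505.
l(l+1) ≈ 5.505² ≈ 30.30, so l = 5.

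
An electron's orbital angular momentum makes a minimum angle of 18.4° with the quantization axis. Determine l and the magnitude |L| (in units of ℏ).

l = 9, |L| = 3√10 ℏ ≈ 9.487ℏ

At minimum angle, m_l = l, so cos θ = l/√(l(l+1)); cos²θ = l/(l+1) = 0.9004.
Solving: l = 9.
Then |L| = ℏ√(9·10) = 3√10 ℏ.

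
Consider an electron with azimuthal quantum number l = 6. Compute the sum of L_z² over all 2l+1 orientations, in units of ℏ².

Σ(L_z)² = 182 ℏ²

The allowed m_l values are -6, -5, -4, -3, -2, -1, 0, 1, 2, 3, 4, 5, 6.
Σ m_l² = 2·(1 + 4 + 9 + 16 + 25 + 36) = 182.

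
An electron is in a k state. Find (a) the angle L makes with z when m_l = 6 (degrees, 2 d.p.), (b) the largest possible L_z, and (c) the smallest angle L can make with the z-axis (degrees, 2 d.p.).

A k state has l = 7.
For m_l = 6: cos θ = 6/√56, θ ≈ 36.70°.
L_z,max = lℏ = 7ℏ.
cos θ_min = 7/√56, so θ_min ≈ 20.70°.

θ(m_l=6) ≈ 36.70°; L_z,max = 7ℏ; θ_min ≈ 20.70°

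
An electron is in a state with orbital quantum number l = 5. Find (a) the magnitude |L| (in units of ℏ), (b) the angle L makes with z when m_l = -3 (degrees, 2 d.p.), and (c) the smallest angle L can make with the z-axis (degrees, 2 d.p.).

|L| = √30 ℏ ≈ 5.477ℏ; θ(m_l=-3) ≈ 123.21°; θ_min ≈ 24.09°

|L| = ℏ√(5·6) = √30 ℏ ≈ 5.477ℏ.
For m_l = -3: cos θ = -3/√30, θ ≈ 123.21°.
cos θ_min = 5/√30, so θ_min ≈ 24.09°.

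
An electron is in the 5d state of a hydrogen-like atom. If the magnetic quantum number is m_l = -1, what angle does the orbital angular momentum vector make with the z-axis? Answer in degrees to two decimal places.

θ ≈ 114.09°

For 5d, l = 2.
|L| = √(l(l+1)) ℏ = √6 ℏ.
L_z = m_l ℏ = −1ℏ.
cos θ = L_z/|L| = -1/√6, so θ ≈ 114.09°.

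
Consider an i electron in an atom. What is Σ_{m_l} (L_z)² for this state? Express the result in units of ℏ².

Σ(L_z)² = 182 ℏ²

For an i orbital, l = 6.
m_l runs from −6 to 6, i.e. {-6, -5, -4, -3, -2, -1, 0, 1, 2, 3, 4, 5, 6}.
Summing m² from −6 to 6: Σ m_l² = 182.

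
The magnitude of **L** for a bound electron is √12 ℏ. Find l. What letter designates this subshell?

Since |L|² = l(l+1)ℏ², l(l+1) = 12.
l² + l − 12 = 0 ⇒ l = 3.

l = 3 (f orbital)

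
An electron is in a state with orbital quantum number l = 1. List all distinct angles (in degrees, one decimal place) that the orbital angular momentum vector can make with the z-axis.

θ ∈ {45.0°, 90.0°, 135.0°}

|L|² = l(l+1)ℏ² = 2ℏ², so |L| = √2 ℏ.
cos θ = m_l/√2 for each m_l ∈ {-1, 0, 1}.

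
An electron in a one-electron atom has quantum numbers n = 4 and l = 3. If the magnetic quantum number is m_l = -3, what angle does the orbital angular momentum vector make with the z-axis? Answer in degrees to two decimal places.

θ ≈ 150.00°

|L| = ℏ√(l(l+1)) = 2√3 ℏ.
L_z = m_l ℏ = −3ℏ.
cos θ = L_z/|L| = -3/√12, so θ ≈ 150.00°.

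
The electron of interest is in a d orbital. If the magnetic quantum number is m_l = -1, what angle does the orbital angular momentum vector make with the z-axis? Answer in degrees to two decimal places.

D corresponds to l = 2.
|L| = ℏ√(l(l+1)) = √6 ℏ.
L_z = m_l ℏ = −1ℏ.
cos θ = L_z/|L| = -1/√6, so θ ≈ 114.09°.

θ ≈ 114.09°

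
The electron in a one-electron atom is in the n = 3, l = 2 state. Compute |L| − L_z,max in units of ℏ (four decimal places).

|L| = √6 ℏ ≈ 2.4495ℏ, while L_z,max = lℏ = 2ℏ.
The difference is (√6 − 2)ℏ ≈ 0.4495ℏ.

|L| − L_z,max ≈ 0.4495ℏ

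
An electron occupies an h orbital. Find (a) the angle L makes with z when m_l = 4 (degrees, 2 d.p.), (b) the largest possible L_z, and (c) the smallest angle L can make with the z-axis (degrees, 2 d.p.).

The letter h corresponds to l = 5.
For m_l = 4: cos θ = 4/√30, θ ≈ 43.09°.
L_z,max = lℏ = 5ℏ.
cos θ_min = 5/√30, so θ_min ≈ 24.09°.

θ(m_l=4) ≈ 43.09°; L_z,max = 5ℏ; θ_min ≈ 24.09°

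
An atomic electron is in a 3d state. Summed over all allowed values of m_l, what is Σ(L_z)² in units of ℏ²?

The 3d subshell has l = 2.
m_l runs from −2 to 2, i.e. {-2, -1, 0, 1, 2}.
Σ m_l² = l(l+1)(2l+1)/3 = 2·3·5/3 = 10.

Σ(L_z)² = 10 ℏ²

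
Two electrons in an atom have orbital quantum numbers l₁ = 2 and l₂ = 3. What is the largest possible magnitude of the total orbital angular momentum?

|L_tot|_max = √30 ℏ ≈ 5.477ℏ

The total orbital quantum number L ranges from |l₁ − l₂| to l₁ + l₂ in integer steps.
So L can be 1, 2, 3, 4, 5.
The largest magnitude corresponds to L = 5: |L_tot| = ℏ√(5·6) = √30 ℏ.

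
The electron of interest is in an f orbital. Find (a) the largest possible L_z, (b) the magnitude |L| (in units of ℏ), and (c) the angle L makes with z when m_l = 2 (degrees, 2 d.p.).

For an f orbital, l = 3.
L_z,max = lℏ = 3ℏ.
|L| = ℏ√(3·4) = 2√3 ℏ ≈ 3.464ℏ.
For m_l = 2: cos θ = 2/√12, θ ≈ 54.74°.

L_z,max = 3ℏ; |L| = 2√3 ℏ ≈ 3.464ℏ; θ(m_l=2) ≈ 54.74°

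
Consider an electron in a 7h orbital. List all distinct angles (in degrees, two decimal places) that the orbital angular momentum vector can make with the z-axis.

For 7h, l = 5.
|L| = √(l(l+1)) ℏ = √30 ℏ.
cos θ = m_l/√30 for each m_l ∈ {-5, -4, -3, -2, -1, 0, 1, 2, 3, 4, 5}.

θ ∈ {24.09°, 43.09°, 56.79°, 68.58°, 79.48°, 90.00°, 100.52°, 111.42°, 123.21°, 136.91°, 155.91°}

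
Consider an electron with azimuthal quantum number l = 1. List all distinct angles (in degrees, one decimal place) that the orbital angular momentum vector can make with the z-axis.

|L| = ℏ√(l(l+1)) = √2 ℏ.
cos θ = m_l/√2 for each m_l ∈ {-1, 0, 1}.

θ ∈ {45.0°, 90.0°, 135.0°}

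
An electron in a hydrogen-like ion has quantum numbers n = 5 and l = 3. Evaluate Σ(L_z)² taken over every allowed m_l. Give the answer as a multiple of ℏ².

m_l ∈ {-3, -2, -1, 0, 1, 2, 3}.
Σ m_l² = 2·(1 + 4 + 9) = 28.

Σ(L_z)² = 28 ℏ²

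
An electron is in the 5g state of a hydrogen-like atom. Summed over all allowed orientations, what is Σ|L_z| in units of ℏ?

5g means n = 5, l = 4.
The allowed m_l values are -4, -3, -2, -1, 0, 1, 2, 3, 4.
Σ|m_l| = l(l+1) = 20.

Σ|L_z| = 20 ℏ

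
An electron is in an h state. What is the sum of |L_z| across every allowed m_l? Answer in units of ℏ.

Σ|L_z| = 30 ℏ

An h state has l = 5.
m_l runs from −5 to 5, i.e. {-5, -4, -3, -2, -1, 0, 1, 2, 3, 4, 5}.
Σ|m_l| = 2(1+2+…+5) = 30.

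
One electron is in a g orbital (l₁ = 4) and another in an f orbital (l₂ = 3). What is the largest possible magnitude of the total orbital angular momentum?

|L_tot|_max = 2√14 ℏ ≈ 7.483ℏ

Angular momentum addition gives L = |l₁ − l₂|, …, l₁ + l₂.
Allowed values: L = 1, 2, 3, 4, 5, 6, 7.
The largest magnitude corresponds to L = 7: |L_tot| = ℏ√(7·8) = 2√14 ℏ.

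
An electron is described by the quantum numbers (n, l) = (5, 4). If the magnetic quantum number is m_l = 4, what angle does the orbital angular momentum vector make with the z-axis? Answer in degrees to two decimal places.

θ ≈ 26.57°

|L|² = l(l+1)ℏ² = 20ℏ², so |L| = 2√5 ℏ.
L_z = m_l ℏ = 4ℏ.
cos θ = L_z/|L| = 4/√20, so θ ≈ 26.57°.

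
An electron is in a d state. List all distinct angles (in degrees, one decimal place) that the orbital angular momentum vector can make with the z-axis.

θ ∈ {35.3°, 65.9°, 90.0°, 114.1°, 144.7°}

A d state has l = 2.
|L| = √(l(l+1)) ℏ = √6 ℏ.
cos θ = m_l/√6 for each m_l ∈ {-2, -1, 0, 1, 2}.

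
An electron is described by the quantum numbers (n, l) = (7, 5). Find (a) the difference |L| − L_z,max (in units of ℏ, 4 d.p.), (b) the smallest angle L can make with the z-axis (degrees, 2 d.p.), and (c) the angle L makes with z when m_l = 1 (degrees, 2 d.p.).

|L|−L_z,max ≈ 0.4772ℏ; θ_min ≈ 24.09°; θ(m_l=1) ≈ 79.48°

|L| − L_z,max = (√30 − 5)ℏ ≈ 0.4772ℏ.
cos θ_min = 5/√30, so θ_min ≈ 24.09°.
For m_l = 1: cos θ = 1/√30, θ ≈ 79.48°.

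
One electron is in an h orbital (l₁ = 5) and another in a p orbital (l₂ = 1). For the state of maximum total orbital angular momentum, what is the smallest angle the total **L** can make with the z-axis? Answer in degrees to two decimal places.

Angular momentum addition gives L = |l₁ − l₂|, …, l₁ + l₂.
L ∈ {4, 5, 6}.
The maximum is L = 6, with |L_tot| = ℏ√(6·7) = √42 ℏ.
The minimum angle with z is arccos(6/√42) ≈ 22.21°.

θ_min ≈ 22.21°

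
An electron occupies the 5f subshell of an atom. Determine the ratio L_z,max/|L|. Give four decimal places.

For 5f, l = 3.
|L| = 2√3 ℏ ≈ 3.4641ℏ, while L_z,max = lℏ = 3ℏ.
L_z,max/|L| = 3/√12 = 0.8660.

L_z,max/|L| = 0.8660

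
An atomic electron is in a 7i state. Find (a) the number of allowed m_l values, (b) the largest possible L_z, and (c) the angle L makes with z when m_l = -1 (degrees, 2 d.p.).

13 values; L_z,max = 6ℏ; θ(m_l=-1) ≈ 98.88°

For 7i, l = 6.
There are 2l+1 = 13 values of m_l.
L_z,max = lℏ = 6ℏ.
For m_l = -1: cos θ = -1/√42, θ ≈ 98.88°.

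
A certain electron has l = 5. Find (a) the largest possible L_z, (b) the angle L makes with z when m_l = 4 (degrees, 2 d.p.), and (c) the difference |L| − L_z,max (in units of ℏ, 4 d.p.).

L_z,max = 5ℏ; θ(m_l=4) ≈ 43.09°; |L|−L_z,max ≈ 0.4772ℏ

L_z,max = lℏ = 5ℏ.
For m_l = 4: cos θ = 4/√30, θ ≈ 43.09°.
|L| − L_z,max = (√30 − 5)ℏ ≈ 0.4772ℏ.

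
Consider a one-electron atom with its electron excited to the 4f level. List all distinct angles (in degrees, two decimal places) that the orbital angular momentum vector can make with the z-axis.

θ ∈ {30.00°, 54.74°, 73.22°, 90.00°, 106.78°, 125.26°, 150.00°}

The 4f level has l = 3.
|L| = √(l(l+1)) ℏ = 2√3 ℏ.
cos θ = m_l/√12 for each m_l ∈ {-3, -2, -1, 0, 1, 2, 3}.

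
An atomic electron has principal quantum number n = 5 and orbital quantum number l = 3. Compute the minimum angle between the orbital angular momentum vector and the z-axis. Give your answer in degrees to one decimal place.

θ_min ≈ 30.0°

|L| = √(l(l+1)) ℏ = 2√3 ℏ.
The smallest angle corresponds to the largest L_z, i.e. m_l = l = 3, giving L_z = 3ℏ.
cos θ_min = 3/√12, so θ_min ≈ 30.0°.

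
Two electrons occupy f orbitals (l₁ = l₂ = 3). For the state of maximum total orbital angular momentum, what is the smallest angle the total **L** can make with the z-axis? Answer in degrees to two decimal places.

By the triangle rule, |l₁ − l₂| ≤ L ≤ l₁ + l₂.
So L can be 0, 1, 2, 3, 4, 5, 6.
The maximum is L = 6, with |L_tot| = ℏ√(6·7) = √42 ℏ.
The minimum angle with z is arccos(6/√42) ≈ 22.21°.

θ_min ≈ 22.21°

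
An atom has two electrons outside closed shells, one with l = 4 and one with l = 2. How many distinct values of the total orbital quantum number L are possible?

L runs from |4 − 2| = 2 to 4 + 2 = 6.
Allowed values: L = 2, 3, 4, 5, 6.
That is 5 values.

5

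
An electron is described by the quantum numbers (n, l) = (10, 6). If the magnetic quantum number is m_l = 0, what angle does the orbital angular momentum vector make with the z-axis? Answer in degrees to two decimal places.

|L| = ℏ√(l(l+1)) = √42 ℏ.
L_z = m_l ℏ = 0ℏ.
cos θ = L_z/|L| = 0/√42, so θ ≈ 90.00°.

θ ≈ 90.00°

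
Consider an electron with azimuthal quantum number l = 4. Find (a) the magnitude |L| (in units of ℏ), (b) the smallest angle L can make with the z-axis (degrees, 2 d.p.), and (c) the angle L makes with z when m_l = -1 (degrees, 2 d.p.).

|L| = 2√5 ℏ ≈ 4.472ℏ; θ_min ≈ 26.57°; θ(m_l=-1) ≈ 102.92°

|L| = ℏ√(4·5) = 2√5 ℏ ≈ 4.472ℏ.
cos θ_min = 4/√20, so θ_min ≈ 26.57°.
For m_l = -1: cos θ = -1/√20, θ ≈ 102.92°.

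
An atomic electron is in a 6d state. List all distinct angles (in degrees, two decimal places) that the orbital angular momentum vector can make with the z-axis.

θ ∈ {35.26°, 65.91°, 90.00°, 114.09°, 144.74°}

The 6d subshell has l = 2.
|L|² = l(l+1)ℏ² = 6ℏ², so |L| = √6 ℏ.
cos θ = m_l/√6 for each m_l ∈ {-2, -1, 0, 1, 2}.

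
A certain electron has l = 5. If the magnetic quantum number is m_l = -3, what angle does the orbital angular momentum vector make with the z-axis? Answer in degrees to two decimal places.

|L|² = l(l+1)ℏ² = 30ℏ², so |L| = √30 ℏ.
L_z = m_l ℏ = −3ℏ.
cos θ = L_z/|L| = -3/√30, so θ ≈ 123.21°.

θ ≈ 123.21°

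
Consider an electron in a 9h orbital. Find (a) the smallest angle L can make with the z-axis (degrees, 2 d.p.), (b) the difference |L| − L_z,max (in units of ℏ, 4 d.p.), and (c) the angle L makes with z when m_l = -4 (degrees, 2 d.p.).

θ_min ≈ 24.09°; |L|−L_z,max ≈ 0.4772ℏ; θ(m_l=-4) ≈ 136.91°

For 9h, l = 5.
cos θ_min = 5/√30, so θ_min ≈ 24.09°.
|L| − L_z,max = (√30 − 5)ℏ ≈ 0.4772ℏ.
For m_l = -4: cos θ = -4/√30, θ ≈ 136.91°.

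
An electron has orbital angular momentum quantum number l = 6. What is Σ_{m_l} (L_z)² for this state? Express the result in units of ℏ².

Σ(L_z)² = 182 ℏ²

The allowed m_l values are -6, -5, -4, -3, -2, -1, 0, 1, 2, 3, 4, 5, 6.
Summing m² from −6 to 6: Σ m_l² = 182.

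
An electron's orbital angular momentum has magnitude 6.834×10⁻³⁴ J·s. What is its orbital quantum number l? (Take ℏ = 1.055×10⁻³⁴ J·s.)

l = 6

|L|/ℏ = (6.834×10⁻³⁴)/(1.055×10⁻³⁴) ≈ 6.478.
(|L|/ℏ)² = l(l+1) ≈ 41.96 ⇒ l = 6.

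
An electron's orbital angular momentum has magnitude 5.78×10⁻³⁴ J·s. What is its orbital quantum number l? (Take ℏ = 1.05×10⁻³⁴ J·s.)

l = 5

|L|/ℏ = (5.78×10⁻³⁴)/(1.05×10⁻³⁴) ≈ 5.505.
Set l(l+1) = 30.30; the integer solution is l = 5.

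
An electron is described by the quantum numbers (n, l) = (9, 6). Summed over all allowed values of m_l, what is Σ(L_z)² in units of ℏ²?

Σ(L_z)² = 182 ℏ²

The allowed m_l values are -6, -5, -4, -3, -2, -1, 0, 1, 2, 3, 4, 5, 6.
Summing m² from −6 to 6: Σ m_l² = 182.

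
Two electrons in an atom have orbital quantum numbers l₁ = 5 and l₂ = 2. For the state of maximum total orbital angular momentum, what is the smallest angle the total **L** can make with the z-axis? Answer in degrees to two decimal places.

θ_min ≈ 20.70°

By the triangle rule, |l₁ − l₂| ≤ L ≤ l₁ + l₂.
L ∈ {3, 4, 5, 6, 7}.
The maximum is L = 7, with |L_tot| = ℏ√(7·8) = 2√14 ℏ.
The minimum angle with z is arccos(7/√56) ≈ 20.70°.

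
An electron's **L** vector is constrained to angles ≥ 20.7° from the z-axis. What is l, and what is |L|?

l = 7, |L| = 2√14 ℏ ≈ 7.483ℏ

cos θ_min = l/√(l(l+1)) = √(l/(l+1)), so l/(l+1) = cos²(20.7°) = 0.8751.
Solving: l = 7.
Then |L| = ℏ√(7·8) = 2√14 ℏ.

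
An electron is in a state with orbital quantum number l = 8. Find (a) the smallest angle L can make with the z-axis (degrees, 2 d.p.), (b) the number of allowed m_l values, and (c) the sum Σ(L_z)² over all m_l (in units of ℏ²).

θ_min ≈ 19.47°; 17 values; Σ(L_z)² = 408 ℏ²

cos θ_min = 8/√72, so θ_min ≈ 19.47°.
There are 2l+1 = 17 values of m_l.
Σ m_l² = 408, so Σ(L_z)² = 408 ℏ².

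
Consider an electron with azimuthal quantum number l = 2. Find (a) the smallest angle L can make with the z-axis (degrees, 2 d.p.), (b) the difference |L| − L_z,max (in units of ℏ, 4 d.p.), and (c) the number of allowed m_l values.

θ_min ≈ 35.26°; |L|−L_z,max ≈ 0.4495ℏ; 5 values

cos θ_min = 2/√6, so θ_min ≈ 35.26°.
|L| − L_z,max = (√6 − 2)ℏ ≈ 0.4495ℏ.
There are 2l+1 = 5 values of m_l.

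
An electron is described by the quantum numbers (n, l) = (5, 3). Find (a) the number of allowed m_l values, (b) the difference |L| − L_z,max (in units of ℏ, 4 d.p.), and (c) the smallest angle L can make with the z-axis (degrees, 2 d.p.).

There are 2l+1 = 7 values of m_l.
|L| − L_z,max = (2√3 − 3)ℏ ≈ 0.4641ℏ.
cos θ_min = 3/√12, so θ_min ≈ 30.00°.

7 values; |L|−L_z,max ≈ 0.4641ℏ; θ_min ≈ 30.00°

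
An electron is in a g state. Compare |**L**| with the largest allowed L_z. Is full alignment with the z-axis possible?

No: L_z,max = 4ℏ < |L| = 2√5 ℏ ≈ 4.472ℏ

For a g orbital, l = 4.
|L| = 2√5 ℏ ≈ 4.4721ℏ, while L_z,max = lℏ = 4ℏ.
Since |L| > L_z,max, the vector can never point exactly along z; the closest it comes is θ_min = arccos(4/√20) ≈ 26.6°.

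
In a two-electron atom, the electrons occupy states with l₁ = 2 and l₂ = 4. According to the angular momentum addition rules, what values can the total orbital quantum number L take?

L = 2, 3, 4, 5, 6

L runs from |2 − 4| = 2 to 2 + 4 = 6.
L ∈ {2, 3, 4, 5, 6}.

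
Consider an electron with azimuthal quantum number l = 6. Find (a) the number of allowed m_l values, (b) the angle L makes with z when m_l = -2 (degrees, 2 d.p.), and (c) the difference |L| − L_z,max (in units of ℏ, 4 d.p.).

There are 2l+1 = 13 values of m_l.
For m_l = -2: cos θ = -2/√42, θ ≈ 107.98°.
|L| − L_z,max = (√42 − 6)ℏ ≈ 0.4807ℏ.

13 values; θ(m_l=-2) ≈ 107.98°; |L|−L_z,max ≈ 0.4807ℏ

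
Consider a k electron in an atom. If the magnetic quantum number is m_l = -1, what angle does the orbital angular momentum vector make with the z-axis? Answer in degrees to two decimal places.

θ ≈ 97.68°

For a k orbital, l = 7.
|L| = ℏ√(l(l+1)) = 2√14 ℏ.
L_z = m_l ℏ = −1ℏ.
cos θ = L_z/|L| = -1/√56, so θ ≈ 97.68°.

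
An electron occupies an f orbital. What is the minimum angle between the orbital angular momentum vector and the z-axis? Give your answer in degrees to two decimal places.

θ_min ≈ 30.00°

For an f orbital, l = 3.
|L| = √(l(l+1)) ℏ = 2√3 ℏ.
The smallest angle corresponds to the largest L_z, i.e. m_l = l = 3, giving L_z = 3ℏ.
cos θ_min = 3/√12, so θ_min ≈ 30.00°.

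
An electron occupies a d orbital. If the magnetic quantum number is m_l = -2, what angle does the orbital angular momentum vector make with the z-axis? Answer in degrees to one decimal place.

θ ≈ 144.7°

A d state has l = 2.
|L| = √(l(l+1)) ℏ = √6 ℏ.
L_z = m_l ℏ = −2ℏ.
cos θ = L_z/|L| = -2/√6, so θ ≈ 144.7°.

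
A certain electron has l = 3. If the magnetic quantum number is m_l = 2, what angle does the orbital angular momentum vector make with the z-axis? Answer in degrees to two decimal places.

|L| = √(l(l+1)) ℏ = 2√3 ℏ.
L_z = m_l ℏ = 2ℏ.
cos θ = L_z/|L| = 2/√12, so θ ≈ 54.74°.

θ ≈ 54.74°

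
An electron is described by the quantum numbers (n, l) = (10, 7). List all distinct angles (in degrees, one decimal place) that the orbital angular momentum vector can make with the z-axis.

|L|² = l(l+1)ℏ² = 56ℏ², so |L| = 2√14 ℏ.
cos θ = m_l/√56 for each m_l ∈ {-7, -6, -5, -4, -3, -2, -1, 0, 1, 2, 3, 4, 5, 6, 7}.

θ ∈ {20.7°, 36.7°, 48.1°, 57.7°, 66.4°, 74.5°, 82.3°, 90.0°, 97.7°, 105.5°, 113.6°, 122.3°, 131.9°, 143.3°, 159.3°}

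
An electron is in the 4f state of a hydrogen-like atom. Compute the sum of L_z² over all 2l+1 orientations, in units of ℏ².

For 4f, l = 3.
m_l runs from −3 to 3, i.e. {-3, -2, -1, 0, 1, 2, 3}.
Σ m_l² = 2·(1 + 4 + 9) = 28.

Σ(L_z)² = 28 ℏ²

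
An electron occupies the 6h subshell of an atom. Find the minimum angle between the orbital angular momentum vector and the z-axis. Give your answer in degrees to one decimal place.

For 6h, l = 5.
|L| = √(l(l+1)) ℏ = √30 ℏ.
The smallest angle corresponds to the largest L_z, i.e. m_l = l = 5, giving L_z = 5ℏ.
cos θ_min = 5/√30, so θ_min ≈ 24.1°.

θ_min ≈ 24.1°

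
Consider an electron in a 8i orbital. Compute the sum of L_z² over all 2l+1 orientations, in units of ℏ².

The 8i subshell has l = 6.
m_l ∈ {-6, -5, -4, -3, -2, -1, 0, 1, 2, 3, 4, 5, 6}.
Σ m_l² = 2·(1 + 4 + 9 + 16 + 25 + 36) = 182.

Σ(L_z)² = 182 ℏ²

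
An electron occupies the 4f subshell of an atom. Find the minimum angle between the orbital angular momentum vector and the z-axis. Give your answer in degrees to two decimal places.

θ_min ≈ 30.00°

The 4f subshell has l = 3.
|L| = √(l(l+1)) ℏ = 2√3 ℏ.
The smallest angle corresponds to the largest L_z, i.e. m_l = l = 3, giving L_z = 3ℏ.
cos θ_min = 3/√12, so θ_min ≈ 30.00°.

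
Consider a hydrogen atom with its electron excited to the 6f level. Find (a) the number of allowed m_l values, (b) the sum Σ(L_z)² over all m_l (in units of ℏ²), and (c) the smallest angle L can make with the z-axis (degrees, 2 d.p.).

The 6f level has l = 3.
There are 2l+1 = 7 values of m_l.
Σ m_l² = 28, so Σ(L_z)² = 28 ℏ².
cos θ_min = 3/√12, so θ_min ≈ 30.00°.

7 values; Σ(L_z)² = 28 ℏ²; θ_min ≈ 30.00°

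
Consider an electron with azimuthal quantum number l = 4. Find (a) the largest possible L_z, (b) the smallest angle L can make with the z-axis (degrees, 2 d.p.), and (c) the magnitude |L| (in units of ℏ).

L_z,max = lℏ = 4ℏ.
cos θ_min = 4/√20, so θ_min ≈ 26.57°.
|L| = ℏ√(4·5) = 2√5 ℏ ≈ 4.472ℏ.

L_z,max = 4ℏ; θ_min ≈ 26.57°; |L| = 2√5 ℏ ≈ 4.472ℏ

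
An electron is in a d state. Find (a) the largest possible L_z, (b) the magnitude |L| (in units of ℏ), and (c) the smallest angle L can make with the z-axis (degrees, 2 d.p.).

A d state has l = 2.
L_z,max = lℏ = 2ℏ.
|L| = ℏ√(2·3) = √6 ℏ ≈ 2.449ℏ.
cos θ_min = 2/√6, so θ_min ≈ 35.26°.

L_z,max = 2ℏ; |L| = √6 ℏ ≈ 2.449ℏ; θ_min ≈ 35.26°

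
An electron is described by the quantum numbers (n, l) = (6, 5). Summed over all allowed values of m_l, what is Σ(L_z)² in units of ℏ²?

m_l runs from −5 to 5, i.e. {-5, -4, -3, -2, -1, 0, 1, 2, 3, 4, 5}.
Σ m_l² = l(l+1)(2l+1)/3 = 5·6·11/3 = 110.

Σ(L_z)² = 110 ℏ²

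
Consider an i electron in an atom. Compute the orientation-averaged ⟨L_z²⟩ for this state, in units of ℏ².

⟨L_z²⟩ = 14 ℏ²

An i state has l = 6.
The allowed m_l values are -6, -5, -4, -3, -2, -1, 0, 1, 2, 3, 4, 5, 6.
Average of L_z² over 13 states: 182/13 ℏ² = 14 ℏ².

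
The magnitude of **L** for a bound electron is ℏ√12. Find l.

(|L|/ℏ)² = l(l+1) = 12.
The positive root is l = 3.

l = 3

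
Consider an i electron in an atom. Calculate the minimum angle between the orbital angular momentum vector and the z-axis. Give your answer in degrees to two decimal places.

θ_min ≈ 22.21°

For an i orbital, l = 6.
|L| = √(l(l+1)) ℏ = √42 ℏ.
The smallest angle corresponds to the largest L_z, i.e. m_l = l = 6, giving L_z = 6ℏ.
cos θ_min = 6/√42, so θ_min ≈ 22.21°.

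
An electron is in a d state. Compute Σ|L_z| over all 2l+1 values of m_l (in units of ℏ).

Σ|L_z| = 6 ℏ

The letter d corresponds to l = 2.
m_l ∈ {-2, -1, 0, 1, 2}.
Σ|m_l| = l(l+1) = 6.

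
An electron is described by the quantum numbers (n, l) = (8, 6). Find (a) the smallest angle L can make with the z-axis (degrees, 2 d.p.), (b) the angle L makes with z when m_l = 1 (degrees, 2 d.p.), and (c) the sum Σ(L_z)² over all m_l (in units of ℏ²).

θ_min ≈ 22.21°; θ(m_l=1) ≈ 81.12°; Σ(L_z)² = 182 ℏ²

cos θ_min = 6/√42, so θ_min ≈ 22.21°.
For m_l = 1: cos θ = 1/√42, θ ≈ 81.12°.
Σ m_l² = 182, so Σ(L_z)² = 182 ℏ².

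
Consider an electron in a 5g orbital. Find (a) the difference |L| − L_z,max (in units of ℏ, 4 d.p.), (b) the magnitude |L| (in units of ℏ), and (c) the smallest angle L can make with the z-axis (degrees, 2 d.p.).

|L|−L_z,max ≈ 0.4721ℏ; |L| = 2√5 ℏ ≈ 4.472ℏ; θ_min ≈ 26.57°

For 5g, l = 4.
|L| − L_z,max = (2√5 − 4)ℏ ≈ 0.4721ℏ.
|L| = ℏ√(4·5) = 2√5 ℏ ≈ 4.472ℏ.
cos θ_min = 4/√20, so θ_min ≈ 26.57°.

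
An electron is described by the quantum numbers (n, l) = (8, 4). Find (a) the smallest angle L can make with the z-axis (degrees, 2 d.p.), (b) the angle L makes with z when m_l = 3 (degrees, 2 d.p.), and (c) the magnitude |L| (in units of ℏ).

cos θ_min = 4/√20, so θ_min ≈ 26.57°.
For m_l = 3: cos θ = 3/√20, θ ≈ 47.87°.
|L| = ℏ√(4·5) = 2√5 ℏ ≈ 4.472ℏ.

θ_min ≈ 26.57°; θ(m_l=3) ≈ 47.87°; |L| = 2√5 ℏ ≈ 4.472ℏ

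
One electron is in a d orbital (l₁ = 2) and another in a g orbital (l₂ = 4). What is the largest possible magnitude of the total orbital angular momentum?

The total orbital quantum number L ranges from |l₁ − l₂| to l₁ + l₂ in integer steps.
So L can be 2, 3, 4, 5, 6.
The largest magnitude corresponds to L = 6: |L_tot| = ℏ√(6·7) = √42 ℏ.

|L_tot|_max = √42 ℏ ≈ 6.481ℏ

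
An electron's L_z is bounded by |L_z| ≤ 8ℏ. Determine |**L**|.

|L| = 6√2 ℏ ≈ 8.485ℏ

L_z,max = lℏ, so l = 8.
|L| = √(l(l+1)) ℏ = 6√2 ℏ.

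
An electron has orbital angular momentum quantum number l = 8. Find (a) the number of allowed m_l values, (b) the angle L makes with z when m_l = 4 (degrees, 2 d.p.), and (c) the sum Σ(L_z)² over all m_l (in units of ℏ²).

17 values; θ(m_l=4) ≈ 61.87°; Σ(L_z)² = 408 ℏ²

There are 2l+1 = 17 values of m_l.
For m_l = 4: cos θ = 4/√72, θ ≈ 61.87°.
Σ m_l² = 408, so Σ(L_z)² = 408 ℏ².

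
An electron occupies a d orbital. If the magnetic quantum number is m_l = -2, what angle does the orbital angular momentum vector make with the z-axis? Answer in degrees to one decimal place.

θ ≈ 144.7°

The letter d corresponds to l = 2.
|L|² = l(l+1)ℏ² = 6ℏ², so |L| = √6 ℏ.
L_z = m_l ℏ = −2ℏ.
cos θ = L_z/|L| = -2/√6, so θ ≈ 144.7°.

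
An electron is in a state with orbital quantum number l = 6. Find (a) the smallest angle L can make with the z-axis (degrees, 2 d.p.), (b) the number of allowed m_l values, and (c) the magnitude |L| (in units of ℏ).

cos θ_min = 6/√42, so θ_min ≈ 22.21°.
There are 2l+1 = 13 values of m_l.
|L| = ℏ√(6·7) = √42 ℏ ≈ 6.481ℏ.

θ_min ≈ 22.21°; 13 values; |L| = √42 ℏ ≈ 6.481ℏ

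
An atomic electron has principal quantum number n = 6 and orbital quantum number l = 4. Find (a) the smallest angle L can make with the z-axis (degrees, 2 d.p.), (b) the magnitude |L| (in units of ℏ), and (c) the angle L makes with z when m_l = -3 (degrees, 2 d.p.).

cos θ_min = 4/√20, so θ_min ≈ 26.57°.
|L| = ℏ√(4·5) = 2√5 ℏ ≈ 4.472ℏ.
For m_l = -3: cos θ = -3/√20, θ ≈ 132.13°.

θ_min ≈ 26.57°; |L| = 2√5 ℏ ≈ 4.472ℏ; θ(m_l=-3) ≈ 132.13°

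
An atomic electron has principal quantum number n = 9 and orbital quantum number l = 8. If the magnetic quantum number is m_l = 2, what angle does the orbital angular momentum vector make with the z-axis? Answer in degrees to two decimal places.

|L| = ℏ√(l(l+1)) = 6√2 ℏ.
L_z = m_l ℏ = 2ℏ.
cos θ = L_z/|L| = 2/√72, so θ ≈ 76.37°.

θ ≈ 76.37°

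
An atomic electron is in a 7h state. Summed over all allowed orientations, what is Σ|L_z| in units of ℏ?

7h means n = 7, l = 5.
The allowed m_l values are -5, -4, -3, -2, -1, 0, 1, 2, 3, 4, 5.
Σ|m_l| = 2·5(5+1)/2 = 30.

Σ|L_z| = 30 ℏ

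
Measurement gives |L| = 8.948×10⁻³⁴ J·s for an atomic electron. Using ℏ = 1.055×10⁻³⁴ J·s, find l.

l = 8

Dividing by ℏ: |L|/ℏ ≈ 8.482.
Set l(l+1) = 71.94; the integer solution is l = 8.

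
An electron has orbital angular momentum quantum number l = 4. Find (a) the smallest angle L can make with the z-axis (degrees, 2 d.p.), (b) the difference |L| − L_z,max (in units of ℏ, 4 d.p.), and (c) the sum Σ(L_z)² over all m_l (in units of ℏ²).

θ_min ≈ 26.57°; |L|−L_z,max ≈ 0.4721ℏ; Σ(L_z)² = 60 ℏ²

cos θ_min = 4/√20, so θ_min ≈ 26.57°.
|L| − L_z,max = (2√5 − 4)ℏ ≈ 0.4721ℏ.
Σ m_l² = 60, so Σ(L_z)² = 60 ℏ².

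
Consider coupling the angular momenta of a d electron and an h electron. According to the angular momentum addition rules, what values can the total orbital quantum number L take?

L = 3, 4, 5, 6, 7

The total orbital quantum number L ranges from |l₁ − l₂| to l₁ + l₂ in integer steps.
Allowed values: L = 3, 4, 5, 6, 7.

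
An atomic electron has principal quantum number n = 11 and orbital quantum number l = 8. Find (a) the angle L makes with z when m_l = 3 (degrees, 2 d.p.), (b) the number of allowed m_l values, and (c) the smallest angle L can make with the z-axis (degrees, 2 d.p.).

For m_l = 3: cos θ = 3/√72, θ ≈ 69.30°.
There are 2l+1 = 17 values of m_l.
cos θ_min = 8/√72, so θ_min ≈ 19.47°.

θ(m_l=3) ≈ 69.30°; 17 values; θ_min ≈ 19.47°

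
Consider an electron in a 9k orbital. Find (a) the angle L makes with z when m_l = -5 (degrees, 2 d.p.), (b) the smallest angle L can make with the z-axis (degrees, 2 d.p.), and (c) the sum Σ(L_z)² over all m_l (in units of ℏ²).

θ(m_l=-5) ≈ 131.92°; θ_min ≈ 20.70°; Σ(L_z)² = 280 ℏ²

9k means n = 9, l = 7.
For m_l = -5: cos θ = -5/√56, θ ≈ 131.92°.
cos θ_min = 7/√56, so θ_min ≈ 20.70°.
Σ m_l² = 280, so Σ(L_z)² = 280 ℏ².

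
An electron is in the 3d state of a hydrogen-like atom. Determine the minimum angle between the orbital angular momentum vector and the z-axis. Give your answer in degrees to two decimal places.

3d means n = 3, l = 2.
|L| = ℏ√(l(l+1)) = √6 ℏ.
The smallest angle corresponds to the largest L_z, i.e. m_l = l = 2, giving L_z = 2ℏ.
cos θ_min = 2/√6, so θ_min ≈ 35.26°.

θ_min ≈ 35.26°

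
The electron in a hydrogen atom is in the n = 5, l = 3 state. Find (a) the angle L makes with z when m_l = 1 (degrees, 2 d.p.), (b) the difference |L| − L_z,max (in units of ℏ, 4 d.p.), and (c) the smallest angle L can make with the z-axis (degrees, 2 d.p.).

For m_l = 1: cos θ = 1/√12, θ ≈ 73.22°.
|L| − L_z,max = (2√3 − 3)ℏ ≈ 0.4641ℏ.
cos θ_min = 3/√12, so θ_min ≈ 30.00°.

θ(m_l=1) ≈ 73.22°; |L|−L_z,max ≈ 0.4641ℏ; θ_min ≈ 30.00°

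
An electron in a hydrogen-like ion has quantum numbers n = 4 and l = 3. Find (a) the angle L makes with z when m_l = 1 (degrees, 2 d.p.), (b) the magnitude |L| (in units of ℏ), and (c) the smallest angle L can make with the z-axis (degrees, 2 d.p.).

θ(m_l=1) ≈ 73.22°; |L| = 2√3 ℏ ≈ 3.464ℏ; θ_min ≈ 30.00°

For m_l = 1: cos θ = 1/√12, θ ≈ 73.22°.
|L| = ℏ√(3·4) = 2√3 ℏ ≈ 3.464ℏ.
cos θ_min = 3/√12, so θ_min ≈ 30.00°.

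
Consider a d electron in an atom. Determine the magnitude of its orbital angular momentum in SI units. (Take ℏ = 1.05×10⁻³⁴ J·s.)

A d state has l = 2.
|L| = ℏ√(l(l+1)) = ℏ√(2·3) = √6 ℏ
Numerically, |L| = 2.449 × (1.05×10⁻³⁴ J·s) = 2.57×10⁻³⁴ J·s.

|L| = 2.57×10⁻³⁴ J·s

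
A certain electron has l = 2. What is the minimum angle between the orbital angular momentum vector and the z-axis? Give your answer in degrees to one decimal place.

θ_min ≈ 35.3°

|L| = ℏ√(l(l+1)) = √6 ℏ.
The smallest angle corresponds to the largest L_z, i.e. m_l = l = 2, giving L_z = 2ℏ.
cos θ_min = 2/√6, so θ_min ≈ 35.3°.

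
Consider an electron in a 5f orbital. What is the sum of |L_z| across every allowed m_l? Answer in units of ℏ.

Σ|L_z| = 12 ℏ

The 5f subshell has l = 3.
m_l runs from −3 to 3, i.e. {-3, -2, -1, 0, 1, 2, 3}.
Σ|m_l| = 2·3(3+1)/2 = 12.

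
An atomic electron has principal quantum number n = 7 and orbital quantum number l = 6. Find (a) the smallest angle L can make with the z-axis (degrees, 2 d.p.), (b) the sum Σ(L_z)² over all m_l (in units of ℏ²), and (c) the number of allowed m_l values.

θ_min ≈ 22.21°; Σ(L_z)² = 182 ℏ²; 13 values

cos θ_min = 6/√42, so θ_min ≈ 22.21°.
Σ m_l² = 182, so Σ(L_z)² = 182 ℏ².
There are 2l+1 = 13 values of m_l.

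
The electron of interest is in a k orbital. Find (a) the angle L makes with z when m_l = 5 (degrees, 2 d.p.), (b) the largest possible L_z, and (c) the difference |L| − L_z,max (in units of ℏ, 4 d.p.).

θ(m_l=5) ≈ 48.08°; L_z,max = 7ℏ; |L|−L_z,max ≈ 0.4833ℏ

A k state has l = 7.
For m_l = 5: cos θ = 5/√56, θ ≈ 48.08°.
L_z,max = lℏ = 7ℏ.
|L| − L_z,max = (2√14 − 7)ℏ ≈ 0.4833ℏ.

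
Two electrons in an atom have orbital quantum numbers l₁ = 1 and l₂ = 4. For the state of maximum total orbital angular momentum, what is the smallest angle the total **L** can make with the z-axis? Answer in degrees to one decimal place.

Angular momentum addition gives L = |l₁ − l₂|, …, l₁ + l₂.
Allowed values: L = 3, 4, 5.
The maximum is L = 5, with |L_tot| = ℏ√(5·6) = √30 ℏ.
The minimum angle with z is arccos(5/√30) ≈ 24.1°.

θ_min ≈ 24.1°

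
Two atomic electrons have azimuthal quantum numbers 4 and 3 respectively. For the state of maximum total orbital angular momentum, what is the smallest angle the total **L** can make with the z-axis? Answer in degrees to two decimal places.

The total orbital quantum number L ranges from |l₁ − l₂| to l₁ + l₂ in integer steps.
L ∈ {1, 2, 3, 4, 5, 6, 7}.
The maximum is L = 7, with |L_tot| = ℏ√(7·8) = 2√14 ℏ.
The minimum angle with z is arccos(7/√56) ≈ 20.70°.

θ_min ≈ 20.70°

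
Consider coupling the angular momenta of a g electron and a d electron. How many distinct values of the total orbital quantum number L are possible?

Angular momentum addition gives L = |l₁ − l₂|, …, l₁ + l₂.
L ∈ {2, 3, 4, 5, 6}.
That is 5 values.

5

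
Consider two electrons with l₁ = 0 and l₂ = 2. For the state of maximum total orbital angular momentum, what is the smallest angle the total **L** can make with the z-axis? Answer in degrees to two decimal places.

θ_min ≈ 35.26°

Angular momentum addition gives L = |l₁ − l₂|, …, l₁ + l₂.
So L can be 2.
The maximum is L = 2, with |L_tot| = ℏ√(2·3) = √6 ℏ.
The minimum angle with z is arccos(2/√6) ≈ 35.26°.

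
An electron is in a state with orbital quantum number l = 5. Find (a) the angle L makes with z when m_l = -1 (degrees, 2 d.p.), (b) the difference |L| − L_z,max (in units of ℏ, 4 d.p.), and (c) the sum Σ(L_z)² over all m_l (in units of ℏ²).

θ(m_l=-1) ≈ 100.52°; |L|−L_z,max ≈ 0.4772ℏ; Σ(L_z)² = 110 ℏ²

For m_l = -1: cos θ = -1/√30, θ ≈ 100.52°.
|L| − L_z,max = (√30 − 5)ℏ ≈ 0.4772ℏ.
Σ m_l² = 110, so Σ(L_z)² = 110 ℏ².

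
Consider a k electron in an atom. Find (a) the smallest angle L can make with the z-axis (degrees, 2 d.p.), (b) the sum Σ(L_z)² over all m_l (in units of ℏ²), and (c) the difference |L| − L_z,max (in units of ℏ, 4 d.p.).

For a k orbital, l = 7.
cos θ_min = 7/√56, so θ_min ≈ 20.70°.
Σ m_l² = 280, so Σ(L_z)² = 280 ℏ².
|L| − L_z,max = (2√14 − 7)ℏ ≈ 0.4833ℏ.

θ_min ≈ 20.70°; Σ(L_z)² = 280 ℏ²; |L|−L_z,max ≈ 0.4833ℏ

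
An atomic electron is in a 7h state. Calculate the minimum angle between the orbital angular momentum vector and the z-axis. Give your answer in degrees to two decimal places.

θ_min ≈ 24.09°

For 7h, l = 5.
|L|² = l(l+1)ℏ² = 30ℏ², so |L| = √30 ℏ.
The smallest angle corresponds to the largest L_z, i.e. m_l = l = 5, giving L_z = 5ℏ.
cos θ_min = 5/√30, so θ_min ≈ 24.09°.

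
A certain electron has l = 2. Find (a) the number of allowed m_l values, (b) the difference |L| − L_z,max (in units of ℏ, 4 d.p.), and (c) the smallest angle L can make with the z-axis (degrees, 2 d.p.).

5 values; |L|−L_z,max ≈ 0.4495ℏ; θ_min ≈ 35.26°

There are 2l+1 = 5 values of m_l.
|L| − L_z,max = (√6 − 2)ℏ ≈ 0.4495ℏ.
cos θ_min = 2/√6, so θ_min ≈ 35.26°.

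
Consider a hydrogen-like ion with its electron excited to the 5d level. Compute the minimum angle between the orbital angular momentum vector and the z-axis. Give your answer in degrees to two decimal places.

θ_min ≈ 35.26°

The 5d level has l = 2.
|L| = ℏ√(l(l+1)) = √6 ℏ.
The smallest angle corresponds to the largest L_z, i.e. m_l = l = 2, giving L_z = 2ℏ.
cos θ_min = 2/√6, so θ_min ≈ 35.26°.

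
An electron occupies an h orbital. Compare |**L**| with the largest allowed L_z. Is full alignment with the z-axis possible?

An h state has l = 5.
|L| = √30 ℏ ≈ 5.4772ℏ, while L_z,max = lℏ = 5ℏ.
Since |L| > L_z,max, the vector can never point exactly along z; the closest it comes is θ_min = arccos(5/√30) ≈ 24.1°.

No: L_z,max = 5ℏ < |L| = √30 ℏ ≈ 5.477ℏ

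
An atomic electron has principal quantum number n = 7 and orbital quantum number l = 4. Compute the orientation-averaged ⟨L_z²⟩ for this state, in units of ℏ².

⟨L_z²⟩ = 6.667 ℏ²

m_l ∈ {-4, -3, -2, -1, 0, 1, 2, 3, 4}.
⟨L_z²⟩ = ℏ²·l(l+1)/3 = 6.667ℏ².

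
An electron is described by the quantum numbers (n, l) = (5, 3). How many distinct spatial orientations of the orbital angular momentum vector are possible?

7

The number of m_l values is 2l + 1 = 2·3 + 1 = 7.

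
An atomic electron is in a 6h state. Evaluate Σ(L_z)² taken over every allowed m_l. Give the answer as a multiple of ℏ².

For 6h, l = 5.
m_l runs from −5 to 5, i.e. {-5, -4, -3, -2, -1, 0, 1, 2, 3, 4, 5}.
Σ m_l² = l(l+1)(2l+1)/3 = 5·6·11/3 = 110.

Σ(L_z)² = 110 ℏ²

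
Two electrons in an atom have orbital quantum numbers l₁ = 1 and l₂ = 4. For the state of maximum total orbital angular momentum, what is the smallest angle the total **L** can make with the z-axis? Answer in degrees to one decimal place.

The total orbital quantum number L ranges from |l₁ − l₂| to l₁ + l₂ in integer steps.
So L can be 3, 4, 5.
The maximum is L = 5, with |L_tot| = ℏ√(5·6) = √30 ℏ.
The minimum angle with z is arccos(5/√30) ≈ 24.1°.

θ_min ≈ 24.1°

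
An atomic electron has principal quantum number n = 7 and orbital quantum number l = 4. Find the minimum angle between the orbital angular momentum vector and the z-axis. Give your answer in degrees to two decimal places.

θ_min ≈ 26.57°

|L| = √(l(l+1)) ℏ = 2√5 ℏ.
The smallest angle corresponds to the largest L_z, i.e. m_l = l = 4, giving L_z = 4ℏ.
cos θ_min = 4/√20, so θ_min ≈ 26.57°.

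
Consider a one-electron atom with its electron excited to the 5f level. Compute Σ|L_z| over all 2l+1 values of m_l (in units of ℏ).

The 5f level has l = 3.
m_l runs from −3 to 3, i.e. {-3, -2, -1, 0, 1, 2, 3}.
Σ|m_l| = l(l+1) = 12.

Σ|L_z| = 12 ℏ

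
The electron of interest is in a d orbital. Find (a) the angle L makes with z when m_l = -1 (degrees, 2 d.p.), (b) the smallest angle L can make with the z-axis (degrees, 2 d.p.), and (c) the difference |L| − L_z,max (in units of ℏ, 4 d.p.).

θ(m_l=-1) ≈ 114.09°; θ_min ≈ 35.26°; |L|−L_z,max ≈ 0.4495ℏ

The letter d corresponds to l = 2.
For m_l = -1: cos θ = -1/√6, θ ≈ 114.09°.
cos θ_min = 2/√6, so θ_min ≈ 35.26°.
|L| − L_z,max = (√6 − 2)ℏ ≈ 0.4495ℏ.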